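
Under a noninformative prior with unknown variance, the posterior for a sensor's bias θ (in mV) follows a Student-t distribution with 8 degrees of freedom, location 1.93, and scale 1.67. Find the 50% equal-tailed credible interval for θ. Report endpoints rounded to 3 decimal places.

The t_8 distribution is symmetric; the 50% interval is 1.93 ± t·1.67 with t_{0.75,8} = 0.706.
Half-width: 0.706 × 1.67 = 1.180.
1.93 − 1.180 = 0.750; 1.93 + 1.180 = 3.110.

[0.750, 3.110]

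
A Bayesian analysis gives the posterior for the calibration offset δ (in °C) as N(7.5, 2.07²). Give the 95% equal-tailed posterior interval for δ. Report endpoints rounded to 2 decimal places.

The posterior is symmetric, so the 95% equal-tailed interval is δ = 7.5 ± z·2.07 with z = 1.960.
Half-width: 1.960 × 2.07 = 4.06.
7.5 − 4.06 = 3.44; 7.5 + 4.06 = 11.56.

[3.44, 11.56]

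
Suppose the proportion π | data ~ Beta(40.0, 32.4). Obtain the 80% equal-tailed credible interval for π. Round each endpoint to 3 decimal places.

Posterior: Beta(40.0, 32.4).
Equal-tailed 80% interval: the 0.1 and 0.9 quantiles of Beta(40.0, 32.4).
Posterior mean ≈ 0.552, SD ≈ 0.058; a Normal approximation gives roughly [0.478, 0.627].
Exact: F⁻¹(0.1) = 0.477; F⁻¹(0.9) = 0.627.

[0.477, 0.627]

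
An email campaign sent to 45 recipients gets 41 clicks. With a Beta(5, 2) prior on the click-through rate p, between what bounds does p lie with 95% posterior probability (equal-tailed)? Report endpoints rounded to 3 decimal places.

Posterior: Beta(5+41, 2+4) = Beta(46, 6).
Equal-tailed 95% interval: the 0.025 and 0.975 quantiles of Beta(46, 6).
Posterior mean ≈ 0.885, SD ≈ 0.044; a Normal approximation gives roughly [0.799, 0.971].
Exact: F⁻¹(0.025) = 0.786; F⁻¹(0.975) = 0.956.

[0.786, 0.956]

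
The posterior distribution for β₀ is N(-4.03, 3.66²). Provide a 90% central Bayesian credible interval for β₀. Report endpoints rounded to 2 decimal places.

The posterior is symmetric, so the 90% equal-tailed interval is β₀ = -4.03 ± z·3.66 with z = 1.645.
Half-width: 1.645 × 3.66 = 6.02.
-4.03 − 6.02 = -10.05; -4.03 + 6.02 = 1.99.

[-10.05, 1.99]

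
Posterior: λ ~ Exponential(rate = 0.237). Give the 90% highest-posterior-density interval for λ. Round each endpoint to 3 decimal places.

[0.000, 9.716]

The exponential density is strictly decreasing on [0, ∞), so the HPD interval is anchored at 0: [0, q] with P(λ ≤ q) = 0.90.
q = −ln(1 − 0.90) / 0.237 = 2.3026 / 0.237 = 9.716.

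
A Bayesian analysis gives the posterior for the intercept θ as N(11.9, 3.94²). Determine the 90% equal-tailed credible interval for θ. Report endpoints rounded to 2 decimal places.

[5.42, 18.38]

The posterior is symmetric, so the 90% equal-tailed interval is θ = 11.9 ± z·3.94 with z = 1.645.
Half-width: 1.645 × 3.94 = 6.48.
11.9 − 6.48 = 5.42; 11.9 + 6.48 = 18.38.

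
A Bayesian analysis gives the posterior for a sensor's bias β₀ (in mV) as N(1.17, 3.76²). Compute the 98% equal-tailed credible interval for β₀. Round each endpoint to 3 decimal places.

The posterior is symmetric, so the 98% equal-tailed interval is β₀ = 1.17 ± z·3.76 with z = 2.326.
Half-width: 2.326 × 3.76 = 8.747.
1.17 − 8.747 = -7.577; 1.17 + 8.747 = 9.917.

[-7.577, 9.917]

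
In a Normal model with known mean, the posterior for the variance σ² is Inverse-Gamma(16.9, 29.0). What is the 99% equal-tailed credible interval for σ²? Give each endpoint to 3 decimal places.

[0.988, 3.544]

Inverse-Gamma(16.9, 29.0) quantiles: F⁻¹(0.005) and F⁻¹(0.995).
Equivalently, 1/σ² ~ Gamma(16.9, rate = 29.0); invert its 0.995 and 0.005 quantiles.
Posterior mean ≈ 1.824, SD ≈ 0.473; a Normal approximation gives roughly [0.607, 3.041].
Exact: lower = 0.988; upper = 3.544.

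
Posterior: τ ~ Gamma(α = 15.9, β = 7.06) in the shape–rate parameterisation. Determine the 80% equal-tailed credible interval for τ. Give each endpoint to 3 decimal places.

[1.565, 2.999]

Posterior: Gamma(shape 15.9, rate 7.06).
Equal-tailed 80% interval: Gamma(15.9, 7.06) quantiles at 0.1 and 0.9.
Posterior mean ≈ 2.252, SD ≈ 0.565; a Normal approximation gives roughly [1.528, 2.976].
Exact: lower = 1.565; upper = 2.999.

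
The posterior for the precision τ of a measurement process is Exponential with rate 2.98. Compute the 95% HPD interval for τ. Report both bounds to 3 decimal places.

The exponential density is strictly decreasing on [0, ∞), so the HPD interval is anchored at 0: [0, q] with P(τ ≤ q) = 0.95.
q = −ln(1 − 0.95) / 2.98 = 2.9957 / 2.98 = 1.005.

[0.000, 1.005]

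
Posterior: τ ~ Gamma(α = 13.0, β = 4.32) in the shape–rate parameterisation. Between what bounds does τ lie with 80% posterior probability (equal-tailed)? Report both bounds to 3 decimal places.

[2.001, 4.116]

Posterior: Gamma(shape 13.0, rate 4.32).
Equal-tailed 80% interval: Gamma(13.0, 4.32) quantiles at 0.1 and 0.9.
Posterior mean ≈ 3.009, SD ≈ 0.835; a Normal approximation gives roughly [1.940, 4.079].
Exact: lower = 2.001; upper = 4.116.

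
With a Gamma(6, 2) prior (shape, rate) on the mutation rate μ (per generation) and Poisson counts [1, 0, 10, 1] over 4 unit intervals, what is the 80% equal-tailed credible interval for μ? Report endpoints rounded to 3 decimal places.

Posterior: Gamma(6+12, 2+4) = Gamma(18, 6) (shape, rate).
Equal-tailed 80% interval: Gamma(18, 6) quantiles at 0.1 and 0.9.
Posterior mean ≈ 3.000, SD ≈ 0.707; a Normal approximation gives roughly [2.094, 3.906].
Exact: lower = 2.137; upper = 3.934.

[2.137, 3.934]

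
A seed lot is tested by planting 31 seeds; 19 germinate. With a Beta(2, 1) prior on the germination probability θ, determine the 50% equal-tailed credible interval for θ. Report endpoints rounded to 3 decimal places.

[0.563, 0.675]

Posterior: Beta(2+19, 1+12) = Beta(21, 13).
Equal-tailed 50% interval: the 0.25 and 0.75 quantiles of Beta(21, 13).
Posterior mean ≈ 0.618, SD ≈ 0.082; a Normal approximation gives roughly [0.562, 0.673].
Exact: F⁻¹(0.25) = 0.563; F⁻¹(0.75) = 0.675.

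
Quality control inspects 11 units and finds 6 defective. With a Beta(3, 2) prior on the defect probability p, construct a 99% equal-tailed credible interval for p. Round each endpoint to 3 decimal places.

Posterior: Beta(3+6, 2+5) = Beta(9, 7).
Equal-tailed 99% interval: the 0.005 and 0.995 quantiles of Beta(9, 7).
Posterior mean ≈ 0.562, SD ≈ 0.120; a Normal approximation gives roughly [0.253, 0.872].
Exact: F⁻¹(0.005) = 0.256; F⁻¹(0.995) = 0.841.

[0.256, 0.841]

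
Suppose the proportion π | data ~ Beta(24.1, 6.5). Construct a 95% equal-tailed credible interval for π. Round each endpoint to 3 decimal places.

Posterior: Beta(24.1, 6.5).
Equal-tailed 95% interval: the 0.025 and 0.975 quantiles of Beta(24.1, 6.5).
Posterior mean ≈ 0.788, SD ≈ 0.073; a Normal approximation gives roughly [0.645, 0.930].
Exact: F⁻¹(0.025) = 0.629; F⁻¹(0.975) = 0.911.

[0.629, 0.911]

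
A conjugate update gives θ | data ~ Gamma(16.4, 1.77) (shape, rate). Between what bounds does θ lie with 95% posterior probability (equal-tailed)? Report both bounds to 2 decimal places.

Posterior: Gamma(shape 16.4, rate 1.77).
Equal-tailed 95% interval: Gamma(16.4, 1.77) quantiles at 0.025 and 0.975.
Posterior mean ≈ 9.27, SD ≈ 2.29; a Normal approximation gives roughly [4.78, 13.75].
Exact: lower = 5.34; upper = 14.26.

[5.34, 14.26]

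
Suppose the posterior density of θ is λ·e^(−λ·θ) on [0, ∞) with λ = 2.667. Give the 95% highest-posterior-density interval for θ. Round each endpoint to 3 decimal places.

The exponential density is strictly decreasing on [0, ∞), so the HPD interval is anchored at 0: [0, q] with P(θ ≤ q) = 0.95.
q = −ln(1 − 0.95) / 2.667 = 2.9957 / 2.667 = 1.123.

[0.000, 1.123]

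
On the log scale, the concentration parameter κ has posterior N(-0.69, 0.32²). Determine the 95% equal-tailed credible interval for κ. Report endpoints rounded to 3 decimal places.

[0.268, 0.939]

On the log scale the 95% interval is -0.69 ± 1.960 × 0.32 = [-1.3172, -0.0628].
Exponentiate: [e^-1.3172, e^-0.0628] = [0.268, 0.939].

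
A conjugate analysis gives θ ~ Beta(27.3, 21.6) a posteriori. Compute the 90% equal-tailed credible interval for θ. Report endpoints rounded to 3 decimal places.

[0.441, 0.673]

Posterior: Beta(27.3, 21.6).
Equal-tailed 90% interval: the 0.05 and 0.95 quantiles of Beta(27.3, 21.6).
Posterior mean ≈ 0.558, SD ≈ 0.070; a Normal approximation gives roughly [0.443, 0.674].
Exact: F⁻¹(0.05) = 0.441; F⁻¹(0.95) = 0.673.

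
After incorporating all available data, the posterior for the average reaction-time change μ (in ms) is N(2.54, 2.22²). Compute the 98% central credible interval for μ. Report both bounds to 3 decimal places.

The posterior is symmetric, so the 98% equal-tailed interval is μ = 2.54 ± z·2.22 with z = 2.326.
Half-width: 2.326 × 2.22 = 5.164.
2.54 − 5.164 = -2.624; 2.54 + 5.164 = 7.704.

[-2.624, 7.704]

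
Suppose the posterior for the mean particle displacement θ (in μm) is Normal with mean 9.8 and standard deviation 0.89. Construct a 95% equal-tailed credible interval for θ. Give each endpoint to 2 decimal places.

[8.06, 11.54]

The posterior is symmetric, so the 95% equal-tailed interval is θ = 9.8 ± z·0.89 with z = 1.960.
Half-width: 1.960 × 0.89 = 1.74.
9.8 − 1.74 = 8.06; 9.8 + 1.74 = 11.54.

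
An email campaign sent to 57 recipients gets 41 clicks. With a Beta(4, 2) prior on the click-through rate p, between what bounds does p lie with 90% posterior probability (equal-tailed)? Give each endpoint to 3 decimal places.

[0.618, 0.803]

Posterior: Beta(4+41, 2+16) = Beta(45, 18).
Equal-tailed 90% interval: the 0.05 and 0.95 quantiles of Beta(45, 18).
Posterior mean ≈ 0.714, SD ≈ 0.056; a Normal approximation gives roughly [0.621, 0.807].
Exact: F⁻¹(0.05) = 0.618; F⁻¹(0.95) = 0.803.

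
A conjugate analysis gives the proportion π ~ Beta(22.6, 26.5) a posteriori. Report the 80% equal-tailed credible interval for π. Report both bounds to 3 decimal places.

Posterior: Beta(22.6, 26.5).
Equal-tailed 80% interval: the 0.1 and 0.9 quantiles of Beta(22.6, 26.5).
Posterior mean ≈ 0.460, SD ≈ 0.070; a Normal approximation gives roughly [0.370, 0.551].
Exact: F⁻¹(0.1) = 0.370; F⁻¹(0.9) = 0.551.

[0.370, 0.551]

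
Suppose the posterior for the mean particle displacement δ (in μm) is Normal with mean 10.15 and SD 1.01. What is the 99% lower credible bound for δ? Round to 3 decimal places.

7.800

Need L with P(δ ≥ L) = 0.99: L = 10.15 − z_{0.01}·1.01.
z = 2.326; L = 10.15 − 2.326 × 1.01 = 7.800.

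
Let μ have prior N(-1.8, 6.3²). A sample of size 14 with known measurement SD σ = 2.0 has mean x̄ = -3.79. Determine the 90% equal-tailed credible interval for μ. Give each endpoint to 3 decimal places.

Posterior precision = 1/6.3² + 14/2.0² = 0.0252 + 3.5000 = 3.5252, so posterior SD = 0.5326.
Posterior mean = (-1.8/6.3² + 14·-3.79/2.0²) / 3.5252 = -3.7758.
Interval: -3.7758 ± 1.645 × 0.5326 → [-4.652, -2.900].

[-4.652, -2.900]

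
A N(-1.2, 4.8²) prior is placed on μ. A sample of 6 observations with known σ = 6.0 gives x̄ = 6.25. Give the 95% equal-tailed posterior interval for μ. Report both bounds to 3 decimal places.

Posterior precision = 1/4.8² + 6/6.0² = 0.0434 + 0.1667 = 0.2101, so posterior SD = 2.1818.
Posterior mean = (-1.2/4.8² + 6·6.25/6.0²) / 0.2101 = 4.7107.
Interval: 4.7107 ± 1.960 × 2.1818 → [0.434, 8.987].

[0.434, 8.987]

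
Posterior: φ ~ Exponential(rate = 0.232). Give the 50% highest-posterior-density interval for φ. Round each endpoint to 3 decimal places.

[0.000, 2.988]

The exponential density is strictly decreasing on [0, ∞), so the HPD interval is anchored at 0: [0, q] with P(φ ≤ q) = 0.50.
q = −ln(1 − 0.50) / 0.232 = 0.6931 / 0.232 = 2.988.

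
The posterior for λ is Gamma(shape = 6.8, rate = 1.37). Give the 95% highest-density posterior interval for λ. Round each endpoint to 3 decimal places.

The posterior is unimodal and skewed, so the HPD interval has equal density at both endpoints and is the shortest 95% interval.
Solving f(1.627) = f(8.748) with F(8.748) − F(1.627) = 0.95 gives [1.627, 8.748].
For comparison, the equal-tailed interval is [1.963, 9.331]; the HPD is narrower and shifted toward the mode.

[1.627, 8.748]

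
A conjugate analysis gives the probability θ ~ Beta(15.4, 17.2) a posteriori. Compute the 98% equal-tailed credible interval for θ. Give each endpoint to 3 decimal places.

[0.278, 0.671]

Posterior: Beta(15.4, 17.2).
Equal-tailed 98% interval: the 0.01 and 0.99 quantiles of Beta(15.4, 17.2).
Posterior mean ≈ 0.472, SD ≈ 0.086; a Normal approximation gives roughly [0.272, 0.673].
Exact: F⁻¹(0.01) = 0.278; F⁻¹(0.99) = 0.671.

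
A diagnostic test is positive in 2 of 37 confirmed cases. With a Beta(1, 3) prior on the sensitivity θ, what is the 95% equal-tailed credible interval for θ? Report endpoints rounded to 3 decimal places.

[0.016, 0.169]

Posterior: Beta(1+2, 3+35) = Beta(3, 38).
Equal-tailed 95% interval: the 0.025 and 0.975 quantiles of Beta(3, 38).
Posterior mean ≈ 0.073, SD ≈ 0.040; a Normal approximation gives roughly [-0.006, 0.152].
Exact: F⁻¹(0.025) = 0.016; F⁻¹(0.975) = 0.169.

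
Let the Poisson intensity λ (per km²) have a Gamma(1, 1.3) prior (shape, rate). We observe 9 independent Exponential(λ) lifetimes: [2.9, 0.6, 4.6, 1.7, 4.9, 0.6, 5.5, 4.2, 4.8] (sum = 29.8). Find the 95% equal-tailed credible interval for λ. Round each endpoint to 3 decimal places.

[0.154, 0.549]

Posterior: Gamma(1+9, 1.3+29.8) = Gamma(10, 31.1) (shape, rate).
Equal-tailed 95% interval: Gamma(10, 31.1) quantiles at 0.025 and 0.975.
Posterior mean ≈ 0.322, SD ≈ 0.102; a Normal approximation gives roughly [0.122, 0.521].
Exact: lower = 0.154; upper = 0.549.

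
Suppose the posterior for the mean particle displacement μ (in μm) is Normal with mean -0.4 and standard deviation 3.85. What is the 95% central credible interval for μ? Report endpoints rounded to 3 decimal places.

The posterior is symmetric, so the 95% equal-tailed interval is μ = -0.4 ± z·3.85 with z = 1.960.
Half-width: 1.960 × 3.85 = 7.546.
-0.4 − 7.546 = -7.946; -0.4 + 7.546 = 7.146.

[-7.946, 7.146]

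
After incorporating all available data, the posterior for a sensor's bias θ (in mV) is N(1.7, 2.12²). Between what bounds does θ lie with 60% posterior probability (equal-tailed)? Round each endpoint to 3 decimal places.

The posterior is symmetric, so the 60% equal-tailed interval is θ = 1.7 ± z·2.12 with z = 0.842.
Half-width: 0.842 × 2.12 = 1.784.
1.7 − 1.784 = -0.084; 1.7 + 1.784 = 3.484.

[-0.084, 3.484]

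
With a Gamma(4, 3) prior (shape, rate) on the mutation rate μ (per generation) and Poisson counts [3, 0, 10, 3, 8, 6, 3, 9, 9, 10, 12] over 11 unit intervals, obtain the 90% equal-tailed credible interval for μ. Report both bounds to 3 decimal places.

[4.511, 6.570]

Posterior: Gamma(4+73, 3+11) = Gamma(77, 14) (shape, rate).
Equal-tailed 90% interval: Gamma(77, 14) quantiles at 0.05 and 0.95.
Posterior mean ≈ 5.500, SD ≈ 0.627; a Normal approximation gives roughly [4.469, 6.531].
Exact: lower = 4.511; upper = 6.570.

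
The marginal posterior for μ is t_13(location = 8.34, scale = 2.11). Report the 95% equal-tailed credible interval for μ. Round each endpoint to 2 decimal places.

The t_13 distribution is symmetric; the 95% interval is 8.34 ± t·2.11 with t_{0.975,13} = 2.160.
Half-width: 2.160 × 2.11 = 4.56.
8.34 − 4.56 = 3.78; 8.34 + 4.56 = 12.90.

[3.78, 12.90]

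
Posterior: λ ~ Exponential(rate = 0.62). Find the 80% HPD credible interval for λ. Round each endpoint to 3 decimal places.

The exponential density is strictly decreasing on [0, ∞), so the HPD interval is anchored at 0: [0, q] with P(λ ≤ q) = 0.80.
q = −ln(1 − 0.80) / 0.62 = 1.6094 / 0.62 = 2.596.

[0.000, 2.596]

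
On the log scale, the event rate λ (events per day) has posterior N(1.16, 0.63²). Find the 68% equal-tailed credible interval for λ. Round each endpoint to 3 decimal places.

On the log scale the 68% interval is 1.16 ± 0.994 × 0.63 = [0.5335, 1.7865].
Exponentiate: [e^0.5335, e^1.7865] = [1.705, 5.969].

[1.705, 5.969]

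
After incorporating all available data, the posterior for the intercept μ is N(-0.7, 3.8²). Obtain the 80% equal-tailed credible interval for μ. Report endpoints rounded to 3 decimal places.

The posterior is symmetric, so the 80% equal-tailed interval is μ = -0.7 ± z·3.8 with z = 1.282.
Half-width: 1.282 × 3.8 = 4.870.
-0.7 − 4.870 = -5.570; -0.7 + 4.870 = 4.170.

[-5.570, 4.170]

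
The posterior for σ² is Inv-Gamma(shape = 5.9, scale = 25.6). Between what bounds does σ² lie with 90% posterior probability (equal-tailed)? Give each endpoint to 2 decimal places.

Inverse-Gamma(5.9, 25.6) quantiles: F⁻¹(0.05) and F⁻¹(0.95).
Equivalently, 1/σ² ~ Gamma(5.9, rate = 25.6); invert its 0.95 and 0.05 quantiles.
Posterior mean ≈ 5.22, SD ≈ 2.65; a Normal approximation gives roughly [0.87, 9.58].
Exact: lower = 2.47; upper = 10.05.

[2.47, 10.05]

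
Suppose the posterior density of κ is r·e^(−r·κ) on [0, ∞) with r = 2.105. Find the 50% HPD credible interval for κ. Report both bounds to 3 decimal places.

[0.000, 0.329]

The exponential density is strictly decreasing on [0, ∞), so the HPD interval is anchored at 0: [0, q] with P(κ ≤ q) = 0.50.
q = −ln(1 − 0.50) / 2.105 = 0.6931 / 2.105 = 0.329.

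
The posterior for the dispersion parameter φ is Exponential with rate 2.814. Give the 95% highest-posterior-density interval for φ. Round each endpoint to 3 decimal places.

The exponential density is strictly decreasing on [0, ∞), so the HPD interval is anchored at 0: [0, q] with P(φ ≤ q) = 0.95.
q = −ln(1 − 0.95) / 2.814 = 2.9957 / 2.814 = 1.065.

[0.000, 1.065]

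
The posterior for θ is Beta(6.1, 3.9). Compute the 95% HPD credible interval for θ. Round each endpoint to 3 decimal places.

The posterior is unimodal and skewed, so the HPD interval has equal density at both endpoints and is the shortest 95% interval.
Solving f(0.326) = f(0.883) with F(0.883) − F(0.326) = 0.95 gives [0.326, 0.883].
For comparison, the equal-tailed interval is [0.309, 0.870]; the HPD is narrower and shifted toward the mode.

[0.326, 0.883]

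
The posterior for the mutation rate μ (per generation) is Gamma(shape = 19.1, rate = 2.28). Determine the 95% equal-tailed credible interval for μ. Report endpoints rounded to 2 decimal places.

[5.05, 12.53]

Posterior: Gamma(shape 19.1, rate 2.28).
Equal-tailed 95% interval: Gamma(19.1, 2.28) quantiles at 0.025 and 0.975.
Posterior mean ≈ 8.38, SD ≈ 1.92; a Normal approximation gives roughly [4.62, 12.13].
Exact: lower = 5.05; upper = 12.53.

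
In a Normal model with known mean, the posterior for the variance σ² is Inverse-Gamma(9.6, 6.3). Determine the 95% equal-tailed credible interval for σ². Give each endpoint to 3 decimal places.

Inverse-Gamma(9.6, 6.3) quantiles: F⁻¹(0.025) and F⁻¹(0.975).
Equivalently, 1/σ² ~ Gamma(9.6, rate = 6.3); invert its 0.975 and 0.025 quantiles.
Posterior mean ≈ 0.733, SD ≈ 0.266; a Normal approximation gives roughly [0.212, 1.253].
Exact: lower = 0.380; upper = 1.393.

[0.380, 1.393]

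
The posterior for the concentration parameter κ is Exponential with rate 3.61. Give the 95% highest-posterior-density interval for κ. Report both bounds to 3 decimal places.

The exponential density is strictly decreasing on [0, ∞), so the HPD interval is anchored at 0: [0, q] with P(κ ≤ q) = 0.95.
q = −ln(1 − 0.95) / 3.61 = 2.9957 / 3.61 = 0.830.

[0.000, 0.830]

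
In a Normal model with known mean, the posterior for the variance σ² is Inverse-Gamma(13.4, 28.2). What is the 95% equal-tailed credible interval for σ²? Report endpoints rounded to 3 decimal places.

Inverse-Gamma(13.4, 28.2) quantiles: F⁻¹(0.025) and F⁻¹(0.975).
Equivalently, 1/σ² ~ Gamma(13.4, rate = 28.2); invert its 0.975 and 0.025 quantiles.
Posterior mean ≈ 2.274, SD ≈ 0.674; a Normal approximation gives roughly [0.954, 3.594].
Exact: lower = 1.313; upper = 3.909.

[1.313, 3.909]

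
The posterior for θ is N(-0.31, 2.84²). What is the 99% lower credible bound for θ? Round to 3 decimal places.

-6.917

Need L with P(θ ≥ L) = 0.99: L = -0.31 − z_{0.01}·2.84.
z = 2.326; L = -0.31 − 2.326 × 2.84 = -6.917.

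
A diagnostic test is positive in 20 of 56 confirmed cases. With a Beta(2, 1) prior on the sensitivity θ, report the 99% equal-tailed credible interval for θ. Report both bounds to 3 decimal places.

[0.223, 0.539]

Posterior: Beta(2+20, 1+36) = Beta(22, 37).
Equal-tailed 99% interval: the 0.005 and 0.995 quantiles of Beta(22, 37).
Posterior mean ≈ 0.373, SD ≈ 0.062; a Normal approximation gives roughly [0.212, 0.534].
Exact: F⁻¹(0.005) = 0.223; F⁻¹(0.995) = 0.539.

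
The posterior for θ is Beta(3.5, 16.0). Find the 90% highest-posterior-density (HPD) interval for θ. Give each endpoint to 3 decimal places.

The posterior is unimodal and skewed, so the HPD interval has equal density at both endpoints and is the shortest 90% interval.
Solving f(0.044) = f(0.309) with F(0.309) − F(0.044) = 0.90 gives [0.044, 0.309].
For comparison, the equal-tailed interval is [0.061, 0.336]; the HPD is narrower and shifted toward the mode.

[0.044, 0.309]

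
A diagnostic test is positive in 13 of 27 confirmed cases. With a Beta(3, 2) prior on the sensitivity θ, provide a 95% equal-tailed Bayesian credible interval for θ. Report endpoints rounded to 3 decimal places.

[0.331, 0.669]

Posterior: Beta(3+13, 2+14) = Beta(16, 16).
Equal-tailed 95% interval: the 0.025 and 0.975 quantiles of Beta(16, 16).
Posterior mean ≈ 0.500, SD ≈ 0.087; a Normal approximation gives roughly [0.329, 0.671].
Exact: F⁻¹(0.025) = 0.331; F⁻¹(0.975) = 0.669.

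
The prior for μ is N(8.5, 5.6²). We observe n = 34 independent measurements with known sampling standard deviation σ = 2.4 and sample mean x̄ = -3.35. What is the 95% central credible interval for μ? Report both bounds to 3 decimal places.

[-4.091, -2.482]

Posterior precision = 1/5.6² + 34/2.4² = 0.0319 + 5.9028 = 5.9347, so posterior SD = 0.4105.
Posterior mean = (8.5/5.6² + 34·-3.35/2.4²) / 5.9347 = -3.2863.
Interval: -3.2863 ± 1.960 × 0.4105 → [-4.091, -2.482].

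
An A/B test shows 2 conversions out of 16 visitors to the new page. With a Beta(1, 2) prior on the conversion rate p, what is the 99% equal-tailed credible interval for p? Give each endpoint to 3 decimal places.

Posterior: Beta(1+2, 2+14) = Beta(3, 16).
Equal-tailed 99% interval: the 0.005 and 0.995 quantiles of Beta(3, 16).
Posterior mean ≈ 0.158, SD ≈ 0.082; a Normal approximation gives roughly [-0.052, 0.368].
Exact: F⁻¹(0.005) = 0.020; F⁻¹(0.995) = 0.422.

[0.020, 0.422]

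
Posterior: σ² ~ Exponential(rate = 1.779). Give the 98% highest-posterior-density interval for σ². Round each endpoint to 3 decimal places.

[0.000, 2.199]

The exponential density is strictly decreasing on [0, ∞), so the HPD interval is anchored at 0: [0, q] with P(σ² ≤ q) = 0.98.
q = −ln(1 − 0.98) / 1.779 = 3.9120 / 1.779 = 2.199.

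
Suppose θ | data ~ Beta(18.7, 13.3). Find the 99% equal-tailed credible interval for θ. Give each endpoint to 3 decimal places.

Posterior: Beta(18.7, 13.3).
Equal-tailed 99% interval: the 0.005 and 0.995 quantiles of Beta(18.7, 13.3).
Posterior mean ≈ 0.584, SD ≈ 0.086; a Normal approximation gives roughly [0.363, 0.805].
Exact: F⁻¹(0.005) = 0.360; F⁻¹(0.995) = 0.790.

[0.360, 0.790]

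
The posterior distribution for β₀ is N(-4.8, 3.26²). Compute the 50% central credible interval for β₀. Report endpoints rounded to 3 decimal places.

[-6.999, -2.601]

The posterior is symmetric, so the 50% equal-tailed interval is β₀ = -4.8 ± z·3.26 with z = 0.674.
Half-width: 0.674 × 3.26 = 2.199.
-4.8 − 2.199 = -6.999; -4.8 + 2.199 = -2.601.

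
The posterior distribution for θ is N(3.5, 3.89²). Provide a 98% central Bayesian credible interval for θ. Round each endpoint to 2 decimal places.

[-5.55, 12.55]

The posterior is symmetric, so the 98% equal-tailed interval is θ = 3.5 ± z·3.89 with z = 2.326.
Half-width: 2.326 × 3.89 = 9.05.
3.5 − 9.05 = -5.55; 3.5 + 9.05 = 12.55.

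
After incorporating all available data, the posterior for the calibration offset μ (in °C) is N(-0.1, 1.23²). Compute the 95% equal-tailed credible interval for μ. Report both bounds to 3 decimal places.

The posterior is symmetric, so the 95% equal-tailed interval is μ = -0.1 ± z·1.23 with z = 1.960.
Half-width: 1.960 × 1.23 = 2.411.
-0.1 − 2.411 = -2.511; -0.1 + 2.411 = 2.311.

[-2.511, 2.311]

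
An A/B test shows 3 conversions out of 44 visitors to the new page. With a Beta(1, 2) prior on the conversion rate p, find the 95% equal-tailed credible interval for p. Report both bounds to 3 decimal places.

Posterior: Beta(1+3, 2+41) = Beta(4, 43).
Equal-tailed 95% interval: the 0.025 and 0.975 quantiles of Beta(4, 43).
Posterior mean ≈ 0.085, SD ≈ 0.040; a Normal approximation gives roughly [0.006, 0.164].
Exact: F⁻¹(0.025) = 0.024; F⁻¹(0.975) = 0.179.

[0.024, 0.179]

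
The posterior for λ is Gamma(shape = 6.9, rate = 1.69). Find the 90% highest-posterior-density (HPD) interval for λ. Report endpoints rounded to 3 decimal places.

[1.608, 6.466]

The posterior is unimodal and skewed, so the HPD interval has equal density at both endpoints and is the shortest 90% interval.
Solving f(1.608) = f(6.466) with F(6.466) − F(1.608) = 0.90 gives [1.608, 6.466].
For comparison, the equal-tailed interval is [1.904, 6.929]; the HPD is narrower and shifted toward the mode.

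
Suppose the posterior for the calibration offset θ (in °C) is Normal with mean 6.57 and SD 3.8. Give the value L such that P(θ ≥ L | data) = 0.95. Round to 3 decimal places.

Need L with P(θ ≥ L) = 0.95: L = 6.57 − z_{0.05}·3.8.
z = 1.645; L = 6.57 − 1.645 × 3.8 = 0.320.

0.320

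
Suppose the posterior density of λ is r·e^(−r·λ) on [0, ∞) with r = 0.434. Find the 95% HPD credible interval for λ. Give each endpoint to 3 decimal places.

The exponential density is strictly decreasing on [0, ∞), so the HPD interval is anchored at 0: [0, q] with P(λ ≤ q) = 0.95.
q = −ln(1 − 0.95) / 0.434 = 2.9957 / 0.434 = 6.903.

[0.000, 6.903]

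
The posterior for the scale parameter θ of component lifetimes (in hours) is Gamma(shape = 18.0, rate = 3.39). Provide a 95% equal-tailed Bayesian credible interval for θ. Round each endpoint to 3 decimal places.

Posterior: Gamma(shape 18.0, rate 3.39).
Equal-tailed 95% interval: Gamma(18.0, 3.39) quantiles at 0.025 and 0.975.
Posterior mean ≈ 5.310, SD ≈ 1.252; a Normal approximation gives roughly [2.857, 7.763].
Exact: lower = 3.147; upper = 8.029.

[3.147, 8.029]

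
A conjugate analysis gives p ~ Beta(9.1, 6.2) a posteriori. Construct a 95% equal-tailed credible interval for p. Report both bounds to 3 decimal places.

Posterior: Beta(9.1, 6.2).
Equal-tailed 95% interval: the 0.025 and 0.975 quantiles of Beta(9.1, 6.2).
Posterior mean ≈ 0.595, SD ≈ 0.122; a Normal approximation gives roughly [0.356, 0.833].
Exact: F⁻¹(0.025) = 0.349; F⁻¹(0.975) = 0.817.

[0.349, 0.817]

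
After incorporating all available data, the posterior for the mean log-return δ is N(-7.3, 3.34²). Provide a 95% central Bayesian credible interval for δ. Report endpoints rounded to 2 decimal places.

The posterior is symmetric, so the 95% equal-tailed interval is δ = -7.3 ± z·3.34 with z = 1.960.
Half-width: 1.960 × 3.34 = 6.55.
-7.3 − 6.55 = -13.85; -7.3 + 6.55 = -0.75.

[-13.85, -0.75]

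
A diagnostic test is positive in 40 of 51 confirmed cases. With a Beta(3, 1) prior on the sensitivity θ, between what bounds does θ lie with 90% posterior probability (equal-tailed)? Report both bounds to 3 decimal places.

[0.685, 0.866]

Posterior: Beta(3+40, 1+11) = Beta(43, 12).
Equal-tailed 90% interval: the 0.05 and 0.95 quantiles of Beta(43, 12).
Posterior mean ≈ 0.782, SD ≈ 0.055; a Normal approximation gives roughly [0.691, 0.873].
Exact: F⁻¹(0.05) = 0.685; F⁻¹(0.95) = 0.866.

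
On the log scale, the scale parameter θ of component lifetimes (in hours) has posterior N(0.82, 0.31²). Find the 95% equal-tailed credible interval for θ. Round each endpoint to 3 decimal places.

On the log scale the 95% interval is 0.82 ± 1.960 × 0.31 = [0.2124, 1.4276].
Exponentiate: [e^0.2124, e^1.4276] = [1.237, 4.169].

[1.237, 4.169]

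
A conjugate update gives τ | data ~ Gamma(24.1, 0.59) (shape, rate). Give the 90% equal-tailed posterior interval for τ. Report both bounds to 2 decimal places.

[28.19, 55.43]

Posterior: Gamma(shape 24.1, rate 0.59).
Equal-tailed 90% interval: Gamma(24.1, 0.59) quantiles at 0.05 and 0.95.
Posterior mean ≈ 40.85, SD ≈ 8.32; a Normal approximation gives roughly [27.16, 54.53].
Exact: lower = 28.19; upper = 55.43.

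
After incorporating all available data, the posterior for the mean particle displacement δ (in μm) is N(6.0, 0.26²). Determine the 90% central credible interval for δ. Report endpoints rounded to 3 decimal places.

The posterior is symmetric, so the 90% equal-tailed interval is δ = 6.0 ± z·0.26 with z = 1.645.
Half-width: 1.645 × 0.26 = 0.428.
6.0 − 0.428 = 5.572; 6.0 + 0.428 = 6.428.

[5.572, 6.428]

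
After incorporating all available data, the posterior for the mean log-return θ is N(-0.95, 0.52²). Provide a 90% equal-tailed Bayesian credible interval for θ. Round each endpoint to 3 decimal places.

[-1.805, -0.095]

The posterior is symmetric, so the 90% equal-tailed interval is θ = -0.95 ± z·0.52 with z = 1.645.
Half-width: 1.645 × 0.52 = 0.855.
-0.95 − 0.855 = -1.805; -0.95 + 0.855 = -0.095.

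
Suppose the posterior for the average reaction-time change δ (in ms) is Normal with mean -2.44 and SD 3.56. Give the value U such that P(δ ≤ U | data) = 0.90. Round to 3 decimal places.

Need U with P(δ ≤ U) = 0.90: U = -2.44 + z_{0.1}·3.56.
z = 1.282; U = -2.44 + 1.282 × 3.56 = 2.122.

2.122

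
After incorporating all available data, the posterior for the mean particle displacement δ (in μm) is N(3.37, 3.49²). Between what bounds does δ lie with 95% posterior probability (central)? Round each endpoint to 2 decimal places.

[-3.47, 10.21]

The posterior is symmetric, so the 95% equal-tailed interval is δ = 3.37 ± z·3.49 with z = 1.960.
Half-width: 1.960 × 3.49 = 6.84.
3.37 − 6.84 = -3.47; 3.37 + 6.84 = 10.21.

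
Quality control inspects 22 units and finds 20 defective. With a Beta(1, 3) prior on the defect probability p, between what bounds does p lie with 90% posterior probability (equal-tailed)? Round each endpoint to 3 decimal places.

Posterior: Beta(1+20, 3+2) = Beta(21, 5).
Equal-tailed 90% interval: the 0.05 and 0.95 quantiles of Beta(21, 5).
Posterior mean ≈ 0.808, SD ≈ 0.076; a Normal approximation gives roughly [0.683, 0.932].
Exact: F⁻¹(0.05) = 0.670; F⁻¹(0.95) = 0.918.

[0.670, 0.918]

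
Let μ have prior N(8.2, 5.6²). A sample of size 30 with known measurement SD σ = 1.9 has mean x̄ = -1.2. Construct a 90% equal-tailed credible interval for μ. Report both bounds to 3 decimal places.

Posterior precision = 1/5.6² + 30/1.9² = 0.0319 + 8.3102 = 8.3421, so posterior SD = 0.3462.
Posterior mean = (8.2/5.6² + 30·-1.2/1.9²) / 8.3421 = -1.1641.
Interval: -1.1641 ± 1.645 × 0.3462 → [-1.734, -0.595].

[-1.734, -0.595]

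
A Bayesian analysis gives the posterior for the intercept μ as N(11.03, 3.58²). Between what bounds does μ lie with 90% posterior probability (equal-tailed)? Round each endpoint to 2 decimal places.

The posterior is symmetric, so the 90% equal-tailed interval is μ = 11.03 ± z·3.58 with z = 1.645.
Half-width: 1.645 × 3.58 = 5.89.
11.03 − 5.89 = 5.14; 11.03 + 5.89 = 16.92.

[5.14, 16.92]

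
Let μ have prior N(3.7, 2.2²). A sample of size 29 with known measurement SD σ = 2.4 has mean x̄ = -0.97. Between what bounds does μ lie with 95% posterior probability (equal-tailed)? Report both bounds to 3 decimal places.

Posterior precision = 1/2.2² + 29/2.4² = 0.2066 + 5.0347 = 5.2413, so posterior SD = 0.4368.
Posterior mean = (3.7/2.2² + 29·-0.97/2.4²) / 5.2413 = -0.7859.
Interval: -0.7859 ± 1.960 × 0.4368 → [-1.642, 0.070].

[-1.642, 0.070]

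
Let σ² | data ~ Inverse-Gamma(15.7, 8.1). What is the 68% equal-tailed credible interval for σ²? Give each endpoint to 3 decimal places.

Inverse-Gamma(15.7, 8.1) quantiles: F⁻¹(0.16) and F⁻¹(0.84).
Equivalently, 1/σ² ~ Gamma(15.7, rate = 8.1); invert its 0.84 and 0.16 quantiles.
Posterior mean ≈ 0.551, SD ≈ 0.149; a Normal approximation gives roughly [0.403, 0.699].
Exact: lower = 0.413; upper = 0.687.

[0.413, 0.687]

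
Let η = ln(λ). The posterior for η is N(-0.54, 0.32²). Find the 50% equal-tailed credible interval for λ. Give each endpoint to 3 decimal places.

On the log scale the 50% interval is -0.54 ± 0.674 × 0.32 = [-0.7558, -0.3242].
Exponentiate: [e^-0.7558, e^-0.3242] = [0.470, 0.723].

[0.470, 0.723]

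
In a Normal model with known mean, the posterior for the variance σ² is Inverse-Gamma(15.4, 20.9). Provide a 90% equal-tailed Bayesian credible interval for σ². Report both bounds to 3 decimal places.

[0.934, 2.186]

Inverse-Gamma(15.4, 20.9) quantiles: F⁻¹(0.05) and F⁻¹(0.95).
Equivalently, 1/σ² ~ Gamma(15.4, rate = 20.9); invert its 0.95 and 0.05 quantiles.
Posterior mean ≈ 1.451, SD ≈ 0.396; a Normal approximation gives roughly [0.799, 2.104].
Exact: lower = 0.934; upper = 2.186.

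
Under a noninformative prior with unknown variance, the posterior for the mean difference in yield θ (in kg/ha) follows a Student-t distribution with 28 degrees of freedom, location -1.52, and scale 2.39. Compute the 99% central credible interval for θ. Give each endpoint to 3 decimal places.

The t_28 distribution is symmetric; the 99% interval is -1.52 ± t·2.39 with t_{0.995,28} = 2.763.
Half-width: 2.763 × 2.39 = 6.604.
-1.52 − 6.604 = -8.124; -1.52 + 6.604 = 5.084.

[-8.124, 5.084]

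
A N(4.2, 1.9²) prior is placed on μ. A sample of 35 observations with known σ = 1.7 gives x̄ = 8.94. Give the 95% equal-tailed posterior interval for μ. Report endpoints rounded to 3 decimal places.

Posterior precision = 1/1.9² + 35/1.7² = 0.2770 + 12.1107 = 12.3877, so posterior SD = 0.2841.
Posterior mean = (4.2/1.9² + 35·8.94/1.7²) / 12.3877 = 8.8340.
Interval: 8.8340 ± 1.960 × 0.2841 → [8.277, 9.391].

[8.277, 9.391]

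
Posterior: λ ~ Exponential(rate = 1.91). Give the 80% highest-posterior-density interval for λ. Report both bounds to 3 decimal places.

[0.000, 0.843]

The exponential density is strictly decreasing on [0, ∞), so the HPD interval is anchored at 0: [0, q] with P(λ ≤ q) = 0.80.
q = −ln(1 − 0.80) / 1.91 = 1.6094 / 1.91 = 0.843.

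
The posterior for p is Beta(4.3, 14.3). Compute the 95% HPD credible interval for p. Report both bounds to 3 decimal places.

The posterior is unimodal and skewed, so the HPD interval has equal density at both endpoints and is the shortest 95% interval.
Solving f(0.061) = f(0.418) with F(0.418) − F(0.061) = 0.95 gives [0.061, 0.418].
For comparison, the equal-tailed interval is [0.075, 0.441]; the HPD is narrower and shifted toward the mode.

[0.061, 0.418]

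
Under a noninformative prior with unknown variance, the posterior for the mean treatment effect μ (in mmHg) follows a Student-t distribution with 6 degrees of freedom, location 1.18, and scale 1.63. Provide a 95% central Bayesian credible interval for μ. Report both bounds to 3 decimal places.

[-2.808, 5.168]

The t_6 distribution is symmetric; the 95% interval is 1.18 ± t·1.63 with t_{0.975,6} = 2.447.
Half-width: 2.447 × 1.63 = 3.988.
1.18 − 3.988 = -2.808; 1.18 + 3.988 = 5.168.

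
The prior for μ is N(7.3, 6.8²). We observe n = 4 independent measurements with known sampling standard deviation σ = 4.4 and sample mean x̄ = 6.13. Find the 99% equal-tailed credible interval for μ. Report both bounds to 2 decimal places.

[0.85, 11.63]

Posterior precision = 1/6.8² + 4/4.4² = 0.0216 + 0.2066 = 0.2282, so posterior SD = 2.0932.
Posterior mean = (7.3/6.8² + 4·6.13/4.4²) / 0.2282 = 6.2409.
Interval: 6.2409 ± 2.576 × 2.0932 → [0.85, 11.63].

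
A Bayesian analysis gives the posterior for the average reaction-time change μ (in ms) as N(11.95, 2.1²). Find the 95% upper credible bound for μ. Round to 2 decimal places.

15.40

Need U with P(μ ≤ U) = 0.95: U = 11.95 + z_{0.05}·2.1.
z = 1.645; U = 11.95 + 1.645 × 2.1 = 15.40.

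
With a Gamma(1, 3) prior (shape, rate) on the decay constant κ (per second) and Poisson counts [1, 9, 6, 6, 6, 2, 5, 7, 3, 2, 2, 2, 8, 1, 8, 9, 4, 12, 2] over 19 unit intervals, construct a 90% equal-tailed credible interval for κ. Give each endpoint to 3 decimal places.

Posterior: Gamma(1+95, 3+19) = Gamma(96, 22) (shape, rate).
Equal-tailed 90% interval: Gamma(96, 22) quantiles at 0.05 and 0.95.
Posterior mean ≈ 4.364, SD ≈ 0.445; a Normal approximation gives roughly [3.631, 5.096].
Exact: lower = 3.658; upper = 5.121.

[3.658, 5.121]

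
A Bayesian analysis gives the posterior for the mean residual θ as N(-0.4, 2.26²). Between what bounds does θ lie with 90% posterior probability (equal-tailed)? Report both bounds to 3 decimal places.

[-4.117, 3.317]

The posterior is symmetric, so the 90% equal-tailed interval is θ = -0.4 ± z·2.26 with z = 1.645.
Half-width: 1.645 × 2.26 = 3.717.
-0.4 − 3.717 = -4.117; -0.4 + 3.717 = 3.317.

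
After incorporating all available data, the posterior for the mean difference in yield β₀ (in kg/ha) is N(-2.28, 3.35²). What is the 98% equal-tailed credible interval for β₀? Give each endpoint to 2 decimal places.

[-10.07, 5.51]

The posterior is symmetric, so the 98% equal-tailed interval is β₀ = -2.28 ± z·3.35 with z = 2.326.
Half-width: 2.326 × 3.35 = 7.79.
-2.28 − 7.79 = -10.07; -2.28 + 7.79 = 5.51.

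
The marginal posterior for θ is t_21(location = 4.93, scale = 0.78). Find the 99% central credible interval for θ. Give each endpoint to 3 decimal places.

The t_21 distribution is symmetric; the 99% interval is 4.93 ± t·0.78 with t_{0.995,21} = 2.831.
Half-width: 2.831 × 0.78 = 2.208.
4.93 − 2.208 = 2.722; 4.93 + 2.208 = 7.138.

[2.722, 7.138]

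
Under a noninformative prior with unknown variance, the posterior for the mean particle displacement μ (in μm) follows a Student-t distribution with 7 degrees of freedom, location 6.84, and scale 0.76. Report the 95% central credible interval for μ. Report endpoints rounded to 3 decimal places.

[5.043, 8.637]

The t_7 distribution is symmetric; the 95% interval is 6.84 ± t·0.76 with t_{0.975,7} = 2.365.
Half-width: 2.365 × 0.76 = 1.797.
6.84 − 1.797 = 5.043; 6.84 + 1.797 = 8.637.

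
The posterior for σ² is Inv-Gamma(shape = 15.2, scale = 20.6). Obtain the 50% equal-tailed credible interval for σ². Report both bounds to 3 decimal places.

Inverse-Gamma(15.2, 20.6) quantiles: F⁻¹(0.25) and F⁻¹(0.75).
Equivalently, 1/σ² ~ Gamma(15.2, rate = 20.6); invert its 0.75 and 0.25 quantiles.
Posterior mean ≈ 1.451, SD ≈ 0.399; a Normal approximation gives roughly [1.181, 1.720].
Exact: lower = 1.169; upper = 1.658.

[1.169, 1.658]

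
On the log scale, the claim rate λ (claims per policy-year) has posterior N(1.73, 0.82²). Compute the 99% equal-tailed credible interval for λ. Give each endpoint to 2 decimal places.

On the log scale the 99% interval is 1.73 ± 2.576 × 0.82 = [-0.3822, 3.8422].
Exponentiate: [e^-0.3822, e^3.8422] = [0.68, 46.63].

[0.68, 46.63]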